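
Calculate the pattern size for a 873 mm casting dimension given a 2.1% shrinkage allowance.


Formula: L_pattern = L_casting * (1 + shrinkage_rate/100)
Shrinkage factor = 1 + 2.1/100 = 1.021
L_pattern = 873 mm * 1.021 = 891.3330 mm


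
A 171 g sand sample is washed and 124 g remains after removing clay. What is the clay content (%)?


Formula: Clay% = (W_total - W_washed) / W_total * 100
Clay mass = 171 - 124 = 47 g
Clay% = 47 / 171 * 100 = 27.4854%

Final answer: 27.4854%


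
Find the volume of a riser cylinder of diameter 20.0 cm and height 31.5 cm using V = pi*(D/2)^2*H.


Formula: V = pi * (D/2)^2 * H  (cylinder volume)
Radius = D/2 = 20.0/2 = 10.0 cm
V = pi * 10.0^2 * 31.5 = 9896.0169 cm^3

9896.0169 cm^3


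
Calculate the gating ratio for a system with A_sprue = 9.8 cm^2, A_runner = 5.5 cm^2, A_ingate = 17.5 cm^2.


Sprue:Runner:Ingate = 1 : 5.5/9.8 : 17.5/9.8 = 1:0.56:1.79

1:0.56:1.79


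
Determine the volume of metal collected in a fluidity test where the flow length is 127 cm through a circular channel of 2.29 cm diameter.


Formula: V = pi * (d/2)^2 * L  (cylinder volume)
Radius = 2.29/2 = 1.145 cm
V = pi * 1.145^2 * 127 = 523.0757 cm^3

Answer: 523.0757 cm^3


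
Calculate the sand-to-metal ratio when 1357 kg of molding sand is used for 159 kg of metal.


Formula: Sand-to-Metal Ratio = W_sand / W_metal
Ratio = 1357 kg / 159 kg = 8.5346

Final answer: 8.5346


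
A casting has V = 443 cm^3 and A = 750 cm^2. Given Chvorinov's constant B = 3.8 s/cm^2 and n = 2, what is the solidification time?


Formula: t_s = B * (V/A)^n  (Chvorinov's rule, n=2)
Modulus M = V/A = 443/750 = 0.590667 cm
M^2 = 0.590667^2 = 0.348888 cm^2
t_s = 3.8 * 0.348888 = 1.3258 s


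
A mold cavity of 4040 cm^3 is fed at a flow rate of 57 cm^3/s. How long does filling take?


Formula: t_fill = V_mold / Q_flow
t = 4040 cm^3 / 57 cm^3/s = 70.8772 s

Final answer: 70.8772 s


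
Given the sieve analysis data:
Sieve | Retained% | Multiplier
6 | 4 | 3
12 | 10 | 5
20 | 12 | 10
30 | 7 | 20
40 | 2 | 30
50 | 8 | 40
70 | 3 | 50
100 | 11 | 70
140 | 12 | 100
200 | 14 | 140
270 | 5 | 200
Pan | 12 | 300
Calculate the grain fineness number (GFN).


Formula: GFN = sum(pct * multiplier) / sum(pct)
sum(pct * multiplier) = 9382
sum(pct) = 100
GFN = 9382 / 100 = 93.82

93.82


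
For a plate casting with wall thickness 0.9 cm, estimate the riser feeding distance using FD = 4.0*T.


Formula: FD = 4.0 * T  (riser feeding-distance rule)
FD = 4.0 * 0.9 cm = 3.6000 cm

Final answer: 3.6000 cm


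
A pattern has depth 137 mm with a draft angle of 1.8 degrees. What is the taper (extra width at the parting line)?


Formula: taper = depth * tan(draft_angle)
tan(1.8 deg) = 0.0314263
taper = 137 mm * 0.0314263 = 4.3054 mm

Answer: 4.3054 mm


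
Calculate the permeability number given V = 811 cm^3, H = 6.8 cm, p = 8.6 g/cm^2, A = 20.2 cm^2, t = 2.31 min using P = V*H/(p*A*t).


Formula: Permeability Number P = (V * H) / (p * A * t)
Numerator: V * H = 811 * 6.8 = 5514.8
Denominator: p * A * t = 8.6 * 20.2 * 2.31 = 401.2932
P = 5514.8 / 401.2932 = 13.7426

Final answer: 13.7426


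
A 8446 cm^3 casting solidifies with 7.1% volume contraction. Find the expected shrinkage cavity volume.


Formula: V_shrink = V_casting * shrinkage_pct / 100
V_shrink = 8446 cm^3 * 7.1 / 100 = 599.6660 cm^3

Final answer: 599.6660 cm^3


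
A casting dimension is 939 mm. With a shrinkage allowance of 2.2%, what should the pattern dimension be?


Formula: L_pattern = L_casting * (1 + shrinkage_rate/100)
Shrinkage factor = 1 + 2.2/100 = 1.022
L_pattern = 939 mm * 1.022 = 959.6580 mm

959.6580 mm


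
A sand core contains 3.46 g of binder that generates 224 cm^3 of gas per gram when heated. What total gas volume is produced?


Formula: V_gas = W_binder * gas_evolution_rate
V = 3.46 g * 224 cm^3/g = 775.0400 cm^3

Final answer: 775.0400 cm^3


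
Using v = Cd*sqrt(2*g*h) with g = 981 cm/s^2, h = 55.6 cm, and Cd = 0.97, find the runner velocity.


Formula: v = Cd * sqrt(2 * g * h)  (Torricelli with discharge coefficient)
2*g*h = 2 * 981 * 55.6 = 109087.2 cm^2/s^2
sqrt(109087.2) = 330.28351 cm/s
v = 0.97 * 330.28351 = 320.3750 cm/s

320.3750 cm/s


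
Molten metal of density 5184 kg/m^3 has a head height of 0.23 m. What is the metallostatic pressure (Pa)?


Formula: P = rho * g * h
rho * g = 5184 * 9.81 = 50855.04 N/m^3
P = 50855.04 * 0.23 = 11696.6592 Pa

Answer: 11696.6592 Pa


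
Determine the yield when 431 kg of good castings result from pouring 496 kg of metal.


Formula: Casting Yield = (W_good / W_total) * 100
Yield = (431 kg / 496 kg) * 100 = 86.8952%


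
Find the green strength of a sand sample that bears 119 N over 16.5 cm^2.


Formula: Compressive Strength = Force / Area
Strength = 119 N / 16.5 cm^2 = 7.2121 N/cm^2

7.2121 N/cm^2


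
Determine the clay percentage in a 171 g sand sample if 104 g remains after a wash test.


Formula: Clay% = (W_total - W_washed) / W_total * 100
Clay mass = 171 - 104 = 67 g
Clay% = 67 / 171 * 100 = 39.1813%

Answer: 39.1813%


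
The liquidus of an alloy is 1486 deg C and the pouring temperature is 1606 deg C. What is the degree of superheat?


Formula: Superheat = T_pour - T_melt
Superheat = 1606 - 1486 = 120 deg C


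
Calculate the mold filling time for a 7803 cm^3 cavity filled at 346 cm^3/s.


Formula: t_fill = V_mold / Q_flow
t = 7803 cm^3 / 346 cm^3/s = 22.5520 s


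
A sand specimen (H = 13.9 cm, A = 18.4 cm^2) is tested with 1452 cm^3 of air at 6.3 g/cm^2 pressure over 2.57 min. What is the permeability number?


Formula: Permeability Number P = (V * H) / (p * A * t)
Numerator: V * H = 1452 * 13.9 = 20182.8
Denominator: p * A * t = 6.3 * 18.4 * 2.57 = 297.9144
P = 20182.8 / 297.9144 = 67.7470


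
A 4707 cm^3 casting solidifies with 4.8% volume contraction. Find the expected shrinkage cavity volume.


Formula: V_shrink = V_casting * shrinkage_pct / 100
V_shrink = 4707 cm^3 * 4.8 / 100 = 225.9360 cm^3

Answer: 225.9360 cm^3


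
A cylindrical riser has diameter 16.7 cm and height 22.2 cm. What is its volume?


Formula: V = pi * (D/2)^2 * H  (cylinder volume)
Radius = D/2 = 16.7/2 = 8.35 cm
V = pi * 8.35^2 * 22.2 = 4862.6812 cm^3


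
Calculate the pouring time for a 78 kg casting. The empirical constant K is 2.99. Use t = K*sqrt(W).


Formula: t = K * sqrt(W)
sqrt(W) = sqrt(78) = 8.83176
t = 2.99 * 8.83176 = 26.4070 s

26.4070 s


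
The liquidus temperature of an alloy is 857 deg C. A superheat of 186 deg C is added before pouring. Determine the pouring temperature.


Formula: T_pour = T_melt + Superheat
T_pour = 857 + 186 = 1043 deg C


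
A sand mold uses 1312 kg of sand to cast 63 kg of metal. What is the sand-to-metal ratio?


Formula: Sand-to-Metal Ratio = W_sand / W_metal
Ratio = 1312 kg / 63 kg = 20.8254

Answer: 20.8254


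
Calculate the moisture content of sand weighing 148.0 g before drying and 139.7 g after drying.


Formula: MC = (W_wet - W_dry) / W_wet * 100
Water mass = 148.0 - 139.7 = 8.3 g
MC = 8.3 / 148.0 * 100 = 5.6081%

Answer: 5.6081%


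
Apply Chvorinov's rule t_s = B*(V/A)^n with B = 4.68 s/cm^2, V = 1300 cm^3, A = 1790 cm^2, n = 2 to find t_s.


Formula: t_s = B * (V/A)^n  (Chvorinov's rule, n=2)
Modulus M = V/A = 1300/1790 = 0.726257 cm
M^2 = 0.726257^2 = 0.527449 cm^2
t_s = 4.68 * 0.527449 = 2.4685 s


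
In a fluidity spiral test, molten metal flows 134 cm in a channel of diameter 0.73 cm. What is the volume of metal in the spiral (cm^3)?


Formula: V = pi * (d/2)^2 * L  (cylinder volume)
Radius = 0.73/2 = 0.365 cm
V = pi * 0.365^2 * 134 = 56.0842 cm^3

56.0842 cm^3


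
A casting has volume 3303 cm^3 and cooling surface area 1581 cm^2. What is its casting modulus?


Formula: Casting Modulus M = V / A
M = 3303 cm^3 / 1581 cm^2 = 2.0892 cm

Final answer: 2.0892 cm


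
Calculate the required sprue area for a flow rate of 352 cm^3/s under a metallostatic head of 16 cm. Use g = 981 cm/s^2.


Formula: v = sqrt(2*g*h), A = Q/v
Velocity: v = sqrt(2 * 981 * 16) = sqrt(31392) = 177.1779 cm/s
Sprue area: A = Q / v = 352 / 177.1779 = 1.9867 cm^2


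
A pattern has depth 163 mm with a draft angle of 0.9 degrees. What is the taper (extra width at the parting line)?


Formula: taper = depth * tan(draft_angle)
tan(0.9 deg) = 0.0157093
taper = 163 mm * 0.0157093 = 2.5606 mm

Final answer: 2.5606 mm


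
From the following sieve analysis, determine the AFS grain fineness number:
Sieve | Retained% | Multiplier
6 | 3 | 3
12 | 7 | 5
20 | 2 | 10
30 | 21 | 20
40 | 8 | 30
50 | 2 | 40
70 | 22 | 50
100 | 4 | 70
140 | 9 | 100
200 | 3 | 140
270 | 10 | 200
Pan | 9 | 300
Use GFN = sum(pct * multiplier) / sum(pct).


Formula: GFN = sum(pct * multiplier) / sum(pct)
sum(pct * multiplier) = 8204
sum(pct) = 100
GFN = 8204 / 100 = 82.04

Answer: 82.04


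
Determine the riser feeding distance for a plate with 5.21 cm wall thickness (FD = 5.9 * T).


Formula: FD = 5.9 * T  (riser feeding-distance rule)
FD = 5.9 * 5.21 cm = 30.7390 cm

Final answer: 30.7390 cm


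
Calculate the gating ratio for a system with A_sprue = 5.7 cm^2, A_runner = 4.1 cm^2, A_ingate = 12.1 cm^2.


Sprue:Runner:Ingate = 1 : 4.1/5.7 : 12.1/5.7 = 1:0.72:2.12

Answer: 1:0.72:2.12


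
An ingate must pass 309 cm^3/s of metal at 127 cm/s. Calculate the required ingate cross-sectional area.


Formula: A_ingate = Q / v  (continuity equation)
A = 309 cm^3/s / 127 cm/s = 2.4331 cm^2

Answer: 2.4331 cm^2


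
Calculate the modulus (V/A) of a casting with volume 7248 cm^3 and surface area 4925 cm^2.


Formula: Casting Modulus M = V / A
M = 7248 cm^3 / 4925 cm^2 = 1.4717 cm

1.4717 cm


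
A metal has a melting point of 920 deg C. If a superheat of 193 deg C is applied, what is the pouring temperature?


Formula: T_pour = T_melt + Superheat
T_pour = 920 + 193 = 1113 deg C


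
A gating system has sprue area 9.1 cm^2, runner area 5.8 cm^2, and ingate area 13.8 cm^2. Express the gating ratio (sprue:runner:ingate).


Sprue:Runner:Ingate = 1 : 5.8/9.1 : 13.8/9.1 = 1:0.64:1.52

Answer: 1:0.64:1.52


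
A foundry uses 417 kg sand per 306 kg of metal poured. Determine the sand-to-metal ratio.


Formula: Sand-to-Metal Ratio = W_sand / W_metal
Ratio = 417 kg / 306 kg = 1.3627

Answer: 1.3627


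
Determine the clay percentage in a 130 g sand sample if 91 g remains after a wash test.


Formula: Clay% = (W_total - W_washed) / W_total * 100
Clay mass = 130 - 91 = 39 g
Clay% = 39 / 130 * 100 = 30.0000%


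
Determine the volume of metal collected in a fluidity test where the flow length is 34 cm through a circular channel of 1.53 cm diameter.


Formula: V = pi * (d/2)^2 * L  (cylinder volume)
Radius = 1.53/2 = 0.765 cm
V = pi * 0.765^2 * 34 = 62.5103 cm^3

Answer: 62.5103 cm^3


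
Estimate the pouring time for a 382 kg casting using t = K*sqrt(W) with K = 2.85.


Formula: t = K * sqrt(W)
sqrt(W) = sqrt(382) = 19.54482
t = 2.85 * 19.54482 = 55.7027 s


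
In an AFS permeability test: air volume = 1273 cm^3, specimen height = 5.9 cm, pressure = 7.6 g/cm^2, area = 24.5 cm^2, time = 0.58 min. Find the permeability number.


Formula: Permeability Number P = (V * H) / (p * A * t)
Numerator: V * H = 1273 * 5.9 = 7510.7
Denominator: p * A * t = 7.6 * 24.5 * 0.58 = 107.996
P = 7510.7 / 107.996 = 69.5461

69.5461


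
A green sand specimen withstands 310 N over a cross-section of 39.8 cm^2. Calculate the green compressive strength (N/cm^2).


Formula: Compressive Strength = Force / Area
Strength = 310 N / 39.8 cm^2 = 7.7889 N/cm^2

7.7889 N/cm^2


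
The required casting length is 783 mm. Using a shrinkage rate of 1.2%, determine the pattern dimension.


Formula: L_pattern = L_casting * (1 + shrinkage_rate/100)
Shrinkage factor = 1 + 1.2/100 = 1.012
L_pattern = 783 mm * 1.012 = 792.3960 mm

Answer: 792.3960 mm


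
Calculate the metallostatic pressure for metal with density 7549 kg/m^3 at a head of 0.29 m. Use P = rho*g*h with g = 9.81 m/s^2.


Formula: P = rho * g * h
rho * g = 7549 * 9.81 = 74055.69 N/m^3
P = 74055.69 * 0.29 = 21476.1501 Pa

Final answer: 21476.1501 Pa


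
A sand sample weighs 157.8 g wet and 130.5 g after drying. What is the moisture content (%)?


Formula: MC = (W_wet - W_dry) / W_wet * 100
Water mass = 157.8 - 130.5 = 27.3 g
MC = 27.3 / 157.8 * 100 = 17.3004%


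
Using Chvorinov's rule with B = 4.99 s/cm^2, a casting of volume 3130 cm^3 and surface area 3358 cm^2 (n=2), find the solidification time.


Formula: t_s = B * (V/A)^n  (Chvorinov's rule, n=2)
Modulus M = V/A = 3130/3358 = 0.932102 cm
M^2 = 0.932102^2 = 0.868814 cm^2
t_s = 4.99 * 0.868814 = 4.3354 s


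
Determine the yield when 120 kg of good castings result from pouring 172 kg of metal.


Formula: Casting Yield = (W_good / W_total) * 100
Yield = (120 kg / 172 kg) * 100 = 69.7674%


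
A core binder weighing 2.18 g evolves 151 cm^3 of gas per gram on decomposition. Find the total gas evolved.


Formula: V_gas = W_binder * gas_evolution_rate
V = 2.18 g * 151 cm^3/g = 329.1800 cm^3


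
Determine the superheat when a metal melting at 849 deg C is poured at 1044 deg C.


Formula: Superheat = T_pour - T_melt
Superheat = 1044 - 849 = 195 deg C

195 deg C


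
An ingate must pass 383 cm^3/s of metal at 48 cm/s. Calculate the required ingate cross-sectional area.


Formula: A_ingate = Q / v  (continuity equation)
A = 383 cm^3/s / 48 cm/s = 7.9792 cm^2

7.9792 cm^2


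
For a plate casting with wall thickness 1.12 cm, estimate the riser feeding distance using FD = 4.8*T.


Formula: FD = 4.8 * T  (riser feeding-distance rule)
FD = 4.8 * 1.12 cm = 5.3760 cm


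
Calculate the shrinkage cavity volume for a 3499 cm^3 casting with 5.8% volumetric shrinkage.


Formula: V_shrink = V_casting * shrinkage_pct / 100
V_shrink = 3499 cm^3 * 5.8 / 100 = 202.9420 cm^3

Final answer: 202.9420 cm^3


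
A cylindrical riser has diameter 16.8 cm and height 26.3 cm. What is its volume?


Formula: V = pi * (D/2)^2 * H  (cylinder volume)
Radius = D/2 = 16.8/2 = 8.4 cm
V = pi * 8.4^2 * 26.3 = 5829.9415 cm^3

5829.9415 cm^3


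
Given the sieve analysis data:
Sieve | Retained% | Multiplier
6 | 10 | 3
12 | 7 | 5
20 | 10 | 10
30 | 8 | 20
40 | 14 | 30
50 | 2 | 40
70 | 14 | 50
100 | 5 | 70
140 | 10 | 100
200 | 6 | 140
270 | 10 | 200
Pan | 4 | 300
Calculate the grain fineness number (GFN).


Formula: GFN = sum(pct * multiplier) / sum(pct)
sum(pct * multiplier) = 6915
sum(pct) = 100
GFN = 6915 / 100 = 69.15

Answer: 69.15


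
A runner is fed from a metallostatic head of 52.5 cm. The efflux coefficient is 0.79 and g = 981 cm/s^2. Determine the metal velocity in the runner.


Formula: v = Cd * sqrt(2 * g * h)  (Torricelli with discharge coefficient)
2*g*h = 2 * 981 * 52.5 = 103005.0 cm^2/s^2
sqrt(103005.0) = 320.94392 cm/s
v = 0.79 * 320.94392 = 253.5457 cm/s


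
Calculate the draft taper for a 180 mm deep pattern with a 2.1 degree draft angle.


Formula: taper = depth * tan(draft_angle)
tan(2.1 deg) = 0.0366683
taper = 180 mm * 0.0366683 = 6.6003 mm

Answer: 6.6003 mm


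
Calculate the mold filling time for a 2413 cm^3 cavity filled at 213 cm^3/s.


Formula: t_fill = V_mold / Q_flow
t = 2413 cm^3 / 213 cm^3/s = 11.3286 s

11.3286 s


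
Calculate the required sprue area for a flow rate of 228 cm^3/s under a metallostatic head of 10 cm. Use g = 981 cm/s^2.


Formula: v = sqrt(2*g*h), A = Q/v
Velocity: v = sqrt(2 * 981 * 10) = sqrt(19620) = 140.0714 cm/s
Sprue area: A = Q / v = 228 / 140.0714 = 1.6277 cm^2

Final answer: 1.6277 cm^2


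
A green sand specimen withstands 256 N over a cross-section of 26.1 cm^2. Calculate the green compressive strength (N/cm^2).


Formula: Compressive Strength = Force / Area
Strength = 256 N / 26.1 cm^2 = 9.8084 N/cm^2

9.8084 N/cm^2


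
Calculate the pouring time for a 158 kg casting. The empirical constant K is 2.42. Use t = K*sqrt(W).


Formula: t = K * sqrt(W)
sqrt(W) = sqrt(158) = 12.56981
t = 2.42 * 12.56981 = 30.4189 s

30.4189 s


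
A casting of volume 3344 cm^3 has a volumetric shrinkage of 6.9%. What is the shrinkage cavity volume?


Formula: V_shrink = V_casting * shrinkage_pct / 100
V_shrink = 3344 cm^3 * 6.9 / 100 = 230.7360 cm^3

230.7360 cm^3


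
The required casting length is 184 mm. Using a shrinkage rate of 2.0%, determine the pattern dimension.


Formula: L_pattern = L_casting * (1 + shrinkage_rate/100)
Shrinkage factor = 1 + 2.0/100 = 1.02
L_pattern = 184 mm * 1.02 = 187.6800 mm

187.6800 mm


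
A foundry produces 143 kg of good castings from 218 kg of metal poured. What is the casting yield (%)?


Formula: Casting Yield = (W_good / W_total) * 100
Yield = (143 kg / 218 kg) * 100 = 65.5963%


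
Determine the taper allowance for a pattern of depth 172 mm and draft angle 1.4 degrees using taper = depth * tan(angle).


Formula: taper = depth * tan(draft_angle)
tan(1.4 deg) = 0.0244395
taper = 172 mm * 0.0244395 = 4.2036 mm

4.2036 mm


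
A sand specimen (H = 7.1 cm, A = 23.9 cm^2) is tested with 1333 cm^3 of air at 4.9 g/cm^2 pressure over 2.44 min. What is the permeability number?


Formula: Permeability Number P = (V * H) / (p * A * t)
Numerator: V * H = 1333 * 7.1 = 9464.3
Denominator: p * A * t = 4.9 * 23.9 * 2.44 = 285.7484
P = 9464.3 / 285.7484 = 33.1211

Final answer: 33.1211


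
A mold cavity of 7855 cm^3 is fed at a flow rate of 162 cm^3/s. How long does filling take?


Formula: t_fill = V_mold / Q_flow
t = 7855 cm^3 / 162 cm^3/s = 48.4877 s

48.4877 s


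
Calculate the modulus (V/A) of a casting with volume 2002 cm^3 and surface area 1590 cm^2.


Formula: Casting Modulus M = V / A
M = 2002 cm^3 / 1590 cm^2 = 1.2591 cm


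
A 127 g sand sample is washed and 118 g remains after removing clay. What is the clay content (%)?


Formula: Clay% = (W_total - W_washed) / W_total * 100
Clay mass = 127 - 118 = 9 g
Clay% = 9 / 127 * 100 = 7.0866%

7.0866%


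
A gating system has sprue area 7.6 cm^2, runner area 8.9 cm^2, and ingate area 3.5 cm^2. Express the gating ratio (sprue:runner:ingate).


Sprue:Runner:Ingate = 1 : 8.9/7.6 : 3.5/7.6 = 1:1.17:0.46

1:1.17:0.46


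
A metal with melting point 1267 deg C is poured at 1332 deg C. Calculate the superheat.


Formula: Superheat = T_pour - T_melt
Superheat = 1332 - 1267 = 65 deg C


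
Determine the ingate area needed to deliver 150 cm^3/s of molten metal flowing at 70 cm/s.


Formula: A_ingate = Q / v  (continuity equation)
A = 150 cm^3/s / 70 cm/s = 2.1429 cm^2

Answer: 2.1429 cm^2


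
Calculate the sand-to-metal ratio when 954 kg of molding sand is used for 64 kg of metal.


Formula: Sand-to-Metal Ratio = W_sand / W_metal
Ratio = 954 kg / 64 kg = 14.9062

Final answer: 14.9062


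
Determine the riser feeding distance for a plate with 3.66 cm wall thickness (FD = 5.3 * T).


Formula: FD = 5.3 * T  (riser feeding-distance rule)
FD = 5.3 * 3.66 cm = 19.3980 cm

19.3980 cm


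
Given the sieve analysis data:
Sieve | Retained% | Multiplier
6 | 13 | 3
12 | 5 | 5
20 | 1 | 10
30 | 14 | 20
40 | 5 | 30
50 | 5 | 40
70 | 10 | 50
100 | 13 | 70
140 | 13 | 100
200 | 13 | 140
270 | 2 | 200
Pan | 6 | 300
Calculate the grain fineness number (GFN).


Formula: GFN = sum(pct * multiplier) / sum(pct)
sum(pct * multiplier) = 7434
sum(pct) = 100
GFN = 7434 / 100 = 74.34

Answer: 74.34


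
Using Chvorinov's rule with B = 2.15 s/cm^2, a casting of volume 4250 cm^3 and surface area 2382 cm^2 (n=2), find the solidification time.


Formula: t_s = B * (V/A)^n  (Chvorinov's rule, n=2)
Modulus M = V/A = 4250/2382 = 1.784215 cm
M^2 = 1.784215^2 = 3.183423 cm^2
t_s = 2.15 * 3.183423 = 6.8444 s


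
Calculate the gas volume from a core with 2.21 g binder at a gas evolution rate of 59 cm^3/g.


Formula: V_gas = W_binder * gas_evolution_rate
V = 2.21 g * 59 cm^3/g = 130.3900 cm^3

130.3900 cm^3


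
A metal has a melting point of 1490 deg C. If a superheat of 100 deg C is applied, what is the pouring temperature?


Formula: T_pour = T_melt + Superheat
T_pour = 1490 + 100 = 1590 deg C


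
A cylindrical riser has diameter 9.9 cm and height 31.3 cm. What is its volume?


Formula: V = pi * (D/2)^2 * H  (cylinder volume)
Radius = D/2 = 9.9/2 = 4.95 cm
V = pi * 4.95^2 * 31.3 = 2409.3762 cm^3

2409.3762 cm^3


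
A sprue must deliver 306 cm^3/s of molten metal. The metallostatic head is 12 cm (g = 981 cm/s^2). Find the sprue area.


Formula: v = sqrt(2*g*h), A = Q/v
Velocity: v = sqrt(2 * 981 * 12) = sqrt(23544) = 153.4405 cm/s
Sprue area: A = Q / v = 306 / 153.4405 = 1.9943 cm^2

Answer: 1.9943 cm^2


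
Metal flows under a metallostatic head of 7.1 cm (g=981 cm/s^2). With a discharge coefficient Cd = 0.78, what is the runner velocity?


Formula: v = Cd * sqrt(2 * g * h)  (Torricelli with discharge coefficient)
2*g*h = 2 * 981 * 7.1 = 13930.2 cm^2/s^2
sqrt(13930.2) = 118.02627 cm/s
v = 0.78 * 118.02627 = 92.0605 cm/s

Final answer: 92.0605 cm/s


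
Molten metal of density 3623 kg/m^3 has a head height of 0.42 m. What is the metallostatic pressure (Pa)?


Formula: P = rho * g * h
rho * g = 3623 * 9.81 = 35541.63 N/m^3
P = 35541.63 * 0.42 = 14927.4846 Pa

14927.4846 Pa


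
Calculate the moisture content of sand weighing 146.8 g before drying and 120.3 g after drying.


Formula: MC = (W_wet - W_dry) / W_wet * 100
Water mass = 146.8 - 120.3 = 26.5 g
MC = 26.5 / 146.8 * 100 = 18.0518%

18.0518%


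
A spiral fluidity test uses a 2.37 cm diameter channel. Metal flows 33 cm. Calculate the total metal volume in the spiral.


Formula: V = pi * (d/2)^2 * L  (cylinder volume)
Radius = 2.37/2 = 1.185 cm
V = pi * 1.185^2 * 33 = 145.5796 cm^3

Final answer: 145.5796 cm^3


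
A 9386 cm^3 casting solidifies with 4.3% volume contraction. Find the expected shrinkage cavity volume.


Formula: V_shrink = V_casting * shrinkage_pct / 100
V_shrink = 9386 cm^3 * 4.3 / 100 = 403.5980 cm^3

403.5980 cm^3


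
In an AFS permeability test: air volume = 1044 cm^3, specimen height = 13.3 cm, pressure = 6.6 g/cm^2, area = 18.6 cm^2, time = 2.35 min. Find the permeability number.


Formula: Permeability Number P = (V * H) / (p * A * t)
Numerator: V * H = 1044 * 13.3 = 13885.2
Denominator: p * A * t = 6.6 * 18.6 * 2.35 = 288.486
P = 13885.2 / 288.486 = 48.1313

48.1313


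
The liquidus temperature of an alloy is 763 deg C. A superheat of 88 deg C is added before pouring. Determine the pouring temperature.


Formula: T_pour = T_melt + Superheat
T_pour = 763 + 88 = 851 deg C

Final answer: 851 deg C


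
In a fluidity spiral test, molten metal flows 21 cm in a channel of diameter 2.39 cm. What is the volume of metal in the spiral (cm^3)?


Formula: V = pi * (d/2)^2 * L  (cylinder volume)
Radius = 2.39/2 = 1.195 cm
V = pi * 1.195^2 * 21 = 94.2117 cm^3

Final answer: 94.2117 cm^3


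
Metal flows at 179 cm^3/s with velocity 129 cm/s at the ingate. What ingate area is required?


Formula: A_ingate = Q / v  (continuity equation)
A = 179 cm^3/s / 129 cm/s = 1.3876 cm^2

Final answer: 1.3876 cm^2


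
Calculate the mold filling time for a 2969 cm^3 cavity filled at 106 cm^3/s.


Formula: t_fill = V_mold / Q_flow
t = 2969 cm^3 / 106 cm^3/s = 28.0094 s

28.0094 s


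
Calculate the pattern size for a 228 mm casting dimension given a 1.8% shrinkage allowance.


Formula: L_pattern = L_casting * (1 + shrinkage_rate/100)
Shrinkage factor = 1 + 1.8/100 = 1.018
L_pattern = 228 mm * 1.018 = 232.1040 mm

232.1040 mm


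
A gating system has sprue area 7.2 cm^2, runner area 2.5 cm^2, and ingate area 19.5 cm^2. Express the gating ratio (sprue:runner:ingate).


Sprue:Runner:Ingate = 1 : 2.5/7.2 : 19.5/7.2 = 1:0.35:2.71

1:0.35:2.71


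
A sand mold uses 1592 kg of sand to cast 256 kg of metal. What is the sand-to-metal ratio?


Formula: Sand-to-Metal Ratio = W_sand / W_metal
Ratio = 1592 kg / 256 kg = 6.2188

Final answer: 6.2188


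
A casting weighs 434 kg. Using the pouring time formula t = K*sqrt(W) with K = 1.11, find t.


Formula: t = K * sqrt(W)
sqrt(W) = sqrt(434) = 20.83267
t = 1.11 * 20.83267 = 23.1243 s

Answer: 23.1243 s


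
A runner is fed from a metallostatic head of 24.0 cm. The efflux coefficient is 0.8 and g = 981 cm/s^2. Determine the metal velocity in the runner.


Formula: v = Cd * sqrt(2 * g * h)  (Torricelli with discharge coefficient)
2*g*h = 2 * 981 * 24.0 = 47088.0 cm^2/s^2
sqrt(47088.0) = 216.99770 cm/s
v = 0.8 * 216.99770 = 173.5982 cm/s

Final answer: 173.5982 cm/s


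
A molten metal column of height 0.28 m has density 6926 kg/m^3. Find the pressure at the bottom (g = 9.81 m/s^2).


Formula: P = rho * g * h
rho * g = 6926 * 9.81 = 67944.06 N/m^3
P = 67944.06 * 0.28 = 19024.3368 Pa


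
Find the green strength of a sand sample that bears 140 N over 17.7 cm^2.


Formula: Compressive Strength = Force / Area
Strength = 140 N / 17.7 cm^2 = 7.9096 N/cm^2

7.9096 N/cm^2


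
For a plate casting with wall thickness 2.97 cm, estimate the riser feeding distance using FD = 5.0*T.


Formula: FD = 5.0 * T  (riser feeding-distance rule)
FD = 5.0 * 2.97 cm = 14.8500 cm

Answer: 14.8500 cm


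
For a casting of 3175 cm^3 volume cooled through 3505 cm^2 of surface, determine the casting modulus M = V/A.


Formula: Casting Modulus M = V / A
M = 3175 cm^3 / 3505 cm^2 = 0.9058 cm

Answer: 0.9058 cm


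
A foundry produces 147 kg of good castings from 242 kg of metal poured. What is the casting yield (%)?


Formula: Casting Yield = (W_good / W_total) * 100
Yield = (147 kg / 242 kg) * 100 = 60.7438%

Final answer: 60.7438%


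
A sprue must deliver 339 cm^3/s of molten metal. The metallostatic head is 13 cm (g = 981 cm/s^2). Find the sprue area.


Formula: v = sqrt(2*g*h), A = Q/v
Velocity: v = sqrt(2 * 981 * 13) = sqrt(25506) = 159.7060 cm/s
Sprue area: A = Q / v = 339 / 159.7060 = 2.1227 cm^2

Final answer: 2.1227 cm^2


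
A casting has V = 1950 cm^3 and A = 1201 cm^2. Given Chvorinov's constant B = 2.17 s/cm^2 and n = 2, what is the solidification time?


Formula: t_s = B * (V/A)^n  (Chvorinov's rule, n=2)
Modulus M = V/A = 1950/1201 = 1.623647 cm
M^2 = 1.623647^2 = 2.636230 cm^2
t_s = 2.17 * 2.636230 = 5.7206 s


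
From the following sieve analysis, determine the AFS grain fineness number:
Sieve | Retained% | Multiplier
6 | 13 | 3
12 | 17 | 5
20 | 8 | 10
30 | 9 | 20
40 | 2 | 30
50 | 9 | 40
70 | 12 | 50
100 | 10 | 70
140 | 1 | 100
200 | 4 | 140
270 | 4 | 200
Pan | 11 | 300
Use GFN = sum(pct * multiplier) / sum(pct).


Formula: GFN = sum(pct * multiplier) / sum(pct)
sum(pct * multiplier) = 6864
sum(pct) = 100
GFN = 6864 / 100 = 68.64


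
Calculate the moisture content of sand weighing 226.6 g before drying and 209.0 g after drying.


Formula: MC = (W_wet - W_dry) / W_wet * 100
Water mass = 226.6 - 209.0 = 17.6 g
MC = 17.6 / 226.6 * 100 = 7.7670%

Answer: 7.7670%


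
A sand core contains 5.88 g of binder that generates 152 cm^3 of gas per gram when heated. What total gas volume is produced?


Formula: V_gas = W_binder * gas_evolution_rate
V = 5.88 g * 152 cm^3/g = 893.7600 cm^3

Final answer: 893.7600 cm^3


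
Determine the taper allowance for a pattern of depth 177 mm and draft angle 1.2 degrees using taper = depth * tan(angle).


Formula: taper = depth * tan(draft_angle)
tan(1.2 deg) = 0.0209470
taper = 177 mm * 0.0209470 = 3.7076 mm


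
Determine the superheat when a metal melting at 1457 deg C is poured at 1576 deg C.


Formula: Superheat = T_pour - T_melt
Superheat = 1576 - 1457 = 119 deg C

Final answer: 119 deg C


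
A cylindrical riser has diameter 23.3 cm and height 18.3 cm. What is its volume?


Formula: V = pi * (D/2)^2 * H  (cylinder volume)
Radius = D/2 = 23.3/2 = 11.65 cm
V = pi * 11.65^2 * 18.3 = 7802.8420 cm^3

7802.8420 cm^3


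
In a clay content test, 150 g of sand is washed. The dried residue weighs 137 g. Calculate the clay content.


Formula: Clay% = (W_total - W_washed) / W_total * 100
Clay mass = 150 - 137 = 13 g
Clay% = 13 / 150 * 100 = 8.6667%

Answer: 8.6667%


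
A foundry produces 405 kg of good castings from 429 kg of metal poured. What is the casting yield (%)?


Formula: Casting Yield = (W_good / W_total) * 100
Yield = (405 kg / 429 kg) * 100 = 94.4056%

94.4056%


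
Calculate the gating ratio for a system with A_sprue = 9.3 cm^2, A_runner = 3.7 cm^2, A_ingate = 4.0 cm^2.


Sprue:Runner:Ingate = 1 : 3.7/9.3 : 4.0/9.3 = 1:0.40:0.43

Final answer: 1:0.40:0.43


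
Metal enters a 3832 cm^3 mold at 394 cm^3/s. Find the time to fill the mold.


Formula: t_fill = V_mold / Q_flow
t = 3832 cm^3 / 394 cm^3/s = 9.7259 s

Answer: 9.7259 s


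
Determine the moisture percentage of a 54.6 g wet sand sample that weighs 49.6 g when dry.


Formula: MC = (W_wet - W_dry) / W_wet * 100
Water mass = 54.6 - 49.6 = 5.0 g
MC = 5.0 / 54.6 * 100 = 9.1575%

9.1575%


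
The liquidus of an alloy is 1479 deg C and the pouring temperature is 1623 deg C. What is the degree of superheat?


Formula: Superheat = T_pour - T_melt
Superheat = 1623 - 1479 = 144 deg C

144 deg C


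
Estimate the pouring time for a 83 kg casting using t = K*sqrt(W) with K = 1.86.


Formula: t = K * sqrt(W)
sqrt(W) = sqrt(83) = 9.11043
t = 1.86 * 9.11043 = 16.9454 s


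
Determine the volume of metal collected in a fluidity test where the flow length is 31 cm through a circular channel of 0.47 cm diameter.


Formula: V = pi * (d/2)^2 * L  (cylinder volume)
Radius = 0.47/2 = 0.235 cm
V = pi * 0.235^2 * 31 = 5.3783 cm^3


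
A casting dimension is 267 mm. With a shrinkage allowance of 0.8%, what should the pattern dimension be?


Formula: L_pattern = L_casting * (1 + shrinkage_rate/100)
Shrinkage factor = 1 + 0.8/100 = 1.008
L_pattern = 267 mm * 1.008 = 269.1360 mm

Answer: 269.1360 mm


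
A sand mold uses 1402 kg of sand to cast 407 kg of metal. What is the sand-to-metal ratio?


Formula: Sand-to-Metal Ratio = W_sand / W_metal
Ratio = 1402 kg / 407 kg = 3.4447

3.4447


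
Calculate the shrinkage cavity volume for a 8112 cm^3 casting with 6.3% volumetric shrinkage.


Formula: V_shrink = V_casting * shrinkage_pct / 100
V_shrink = 8112 cm^3 * 6.3 / 100 = 511.0560 cm^3

511.0560 cm^3


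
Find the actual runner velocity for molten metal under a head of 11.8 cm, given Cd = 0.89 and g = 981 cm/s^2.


Formula: v = Cd * sqrt(2 * g * h)  (Torricelli with discharge coefficient)
2*g*h = 2 * 981 * 11.8 = 23151.6 cm^2/s^2
sqrt(23151.6) = 152.15650 cm/s
v = 0.89 * 152.15650 = 135.4193 cm/s

Answer: 135.4193 cm/s


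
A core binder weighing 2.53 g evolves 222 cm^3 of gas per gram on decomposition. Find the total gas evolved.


Formula: V_gas = W_binder * gas_evolution_rate
V = 2.53 g * 222 cm^3/g = 561.6600 cm^3

Final answer: 561.6600 cm^3


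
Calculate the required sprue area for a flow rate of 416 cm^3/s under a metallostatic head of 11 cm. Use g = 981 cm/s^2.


Formula: v = sqrt(2*g*h), A = Q/v
Velocity: v = sqrt(2 * 981 * 11) = sqrt(21582) = 146.9081 cm/s
Sprue area: A = Q / v = 416 / 146.9081 = 2.8317 cm^2

Final answer: 2.8317 cm^2


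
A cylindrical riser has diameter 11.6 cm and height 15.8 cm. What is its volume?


Formula: V = pi * (D/2)^2 * H  (cylinder volume)
Radius = D/2 = 11.6/2 = 5.8 cm
V = pi * 5.8^2 * 15.8 = 1669.7942 cm^3

Answer: 1669.7942 cm^3


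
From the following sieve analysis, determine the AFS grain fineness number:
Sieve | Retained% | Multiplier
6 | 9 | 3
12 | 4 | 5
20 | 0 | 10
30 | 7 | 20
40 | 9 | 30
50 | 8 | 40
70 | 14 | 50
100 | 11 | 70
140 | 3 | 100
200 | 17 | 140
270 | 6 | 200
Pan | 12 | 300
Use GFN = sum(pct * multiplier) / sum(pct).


Formula: GFN = sum(pct * multiplier) / sum(pct)
sum(pct * multiplier) = 9727
sum(pct) = 100
GFN = 9727 / 100 = 97.27

Answer: 97.27


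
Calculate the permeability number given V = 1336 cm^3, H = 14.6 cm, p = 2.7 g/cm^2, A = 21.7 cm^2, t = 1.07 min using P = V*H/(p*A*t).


Formula: Permeability Number P = (V * H) / (p * A * t)
Numerator: V * H = 1336 * 14.6 = 19505.6
Denominator: p * A * t = 2.7 * 21.7 * 1.07 = 62.6913
P = 19505.6 / 62.6913 = 311.1373

311.1373


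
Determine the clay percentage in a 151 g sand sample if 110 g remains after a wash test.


Formula: Clay% = (W_total - W_washed) / W_total * 100
Clay mass = 151 - 110 = 41 g
Clay% = 41 / 151 * 100 = 27.1523%

Answer: 27.1523%


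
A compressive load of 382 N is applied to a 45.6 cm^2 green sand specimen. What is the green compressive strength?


Formula: Compressive Strength = Force / Area
Strength = 382 N / 45.6 cm^2 = 8.3772 N/cm^2


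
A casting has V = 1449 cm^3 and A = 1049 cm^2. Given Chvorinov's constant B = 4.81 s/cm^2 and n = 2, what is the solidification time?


Formula: t_s = B * (V/A)^n  (Chvorinov's rule, n=2)
Modulus M = V/A = 1449/1049 = 1.381316 cm
M^2 = 1.381316^2 = 1.908034 cm^2
t_s = 4.81 * 1.908034 = 9.1776 s


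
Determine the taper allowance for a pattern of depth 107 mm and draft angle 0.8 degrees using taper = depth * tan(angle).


Formula: taper = depth * tan(draft_angle)
tan(0.8 deg) = 0.0139635
taper = 107 mm * 0.0139635 = 1.4941 mm

Answer: 1.4941 mm


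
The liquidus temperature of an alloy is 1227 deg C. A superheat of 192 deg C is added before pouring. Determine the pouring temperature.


Formula: T_pour = T_melt + Superheat
T_pour = 1227 + 192 = 1419 deg C

Final answer: 1419 deg C


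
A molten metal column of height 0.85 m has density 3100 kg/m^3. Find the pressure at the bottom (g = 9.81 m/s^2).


Formula: P = rho * g * h
rho * g = 3100 * 9.81 = 30411.0 N/m^3
P = 30411.0 * 0.85 = 25849.3500 Pa


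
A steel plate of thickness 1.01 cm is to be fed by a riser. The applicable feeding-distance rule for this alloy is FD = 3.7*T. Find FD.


Formula: FD = 3.7 * T  (riser feeding-distance rule)
FD = 3.7 * 1.01 cm = 3.7370 cm

3.7370 cm


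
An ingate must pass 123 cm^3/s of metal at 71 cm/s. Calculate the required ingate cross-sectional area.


Formula: A_ingate = Q / v  (continuity equation)
A = 123 cm^3/s / 71 cm/s = 1.7324 cm^2


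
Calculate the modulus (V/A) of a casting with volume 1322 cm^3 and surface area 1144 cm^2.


Formula: Casting Modulus M = V / A
M = 1322 cm^3 / 1144 cm^2 = 1.1556 cm


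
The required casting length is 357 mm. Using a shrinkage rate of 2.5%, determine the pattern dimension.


Formula: L_pattern = L_casting * (1 + shrinkage_rate/100)
Shrinkage factor = 1 + 2.5/100 = 1.025
L_pattern = 357 mm * 1.025 = 365.9250 mm


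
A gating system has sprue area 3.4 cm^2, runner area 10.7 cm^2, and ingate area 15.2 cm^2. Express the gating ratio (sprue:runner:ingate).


Sprue:Runner:Ingate = 1 : 10.7/3.4 : 15.2/3.4 = 1:3.15:4.47

Final answer: 1:3.15:4.47


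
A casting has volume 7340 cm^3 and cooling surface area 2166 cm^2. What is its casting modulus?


Formula: Casting Modulus M = V / A
M = 7340 cm^3 / 2166 cm^2 = 3.3887 cm


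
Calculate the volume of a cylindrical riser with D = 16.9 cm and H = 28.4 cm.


Formula: V = pi * (D/2)^2 * H  (cylinder volume)
Radius = D/2 = 16.9/2 = 8.45 cm
V = pi * 8.45^2 * 28.4 = 6370.6190 cm^3


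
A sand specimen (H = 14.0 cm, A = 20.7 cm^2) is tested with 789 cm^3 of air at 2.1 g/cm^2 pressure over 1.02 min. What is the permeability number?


Formula: Permeability Number P = (V * H) / (p * A * t)
Numerator: V * H = 789 * 14.0 = 11046.0
Denominator: p * A * t = 2.1 * 20.7 * 1.02 = 44.3394
P = 11046.0 / 44.3394 = 249.1238

Answer: 249.1238


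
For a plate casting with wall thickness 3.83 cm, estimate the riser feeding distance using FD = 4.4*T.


Formula: FD = 4.4 * T  (riser feeding-distance rule)
FD = 4.4 * 3.83 cm = 16.8520 cm

16.8520 cm


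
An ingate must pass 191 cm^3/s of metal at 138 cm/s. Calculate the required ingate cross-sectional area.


Formula: A_ingate = Q / v  (continuity equation)
A = 191 cm^3/s / 138 cm/s = 1.3841 cm^2


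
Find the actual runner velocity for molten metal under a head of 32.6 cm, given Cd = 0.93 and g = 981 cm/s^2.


Formula: v = Cd * sqrt(2 * g * h)  (Torricelli with discharge coefficient)
2*g*h = 2 * 981 * 32.6 = 63961.2 cm^2/s^2
sqrt(63961.2) = 252.90552 cm/s
v = 0.93 * 252.90552 = 235.2021 cm/s


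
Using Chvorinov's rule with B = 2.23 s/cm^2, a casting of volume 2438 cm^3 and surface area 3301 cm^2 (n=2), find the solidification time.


Formula: t_s = B * (V/A)^n  (Chvorinov's rule, n=2)
Modulus M = V/A = 2438/3301 = 0.738564 cm
M^2 = 0.738564^2 = 0.545477 cm^2
t_s = 2.23 * 0.545477 = 1.2164 s


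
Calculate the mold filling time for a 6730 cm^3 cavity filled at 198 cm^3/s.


Formula: t_fill = V_mold / Q_flow
t = 6730 cm^3 / 198 cm^3/s = 33.9899 s

Final answer: 33.9899 s


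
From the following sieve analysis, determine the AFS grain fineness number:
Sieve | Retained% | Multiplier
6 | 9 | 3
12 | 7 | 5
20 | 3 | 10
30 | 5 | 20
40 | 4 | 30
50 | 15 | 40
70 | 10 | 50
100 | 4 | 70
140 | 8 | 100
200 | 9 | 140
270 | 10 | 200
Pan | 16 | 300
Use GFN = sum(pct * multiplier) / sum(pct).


Formula: GFN = sum(pct * multiplier) / sum(pct)
sum(pct * multiplier) = 10552
sum(pct) = 100
GFN = 10552 / 100 = 105.52

Final answer: 105.52


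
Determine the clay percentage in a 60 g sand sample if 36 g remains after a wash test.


Formula: Clay% = (W_total - W_washed) / W_total * 100
Clay mass = 60 - 36 = 24 g
Clay% = 24 / 60 * 100 = 40.0000%

40.0000%


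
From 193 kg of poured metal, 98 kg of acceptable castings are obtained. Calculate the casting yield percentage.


Formula: Casting Yield = (W_good / W_total) * 100
Yield = (98 kg / 193 kg) * 100 = 50.7772%


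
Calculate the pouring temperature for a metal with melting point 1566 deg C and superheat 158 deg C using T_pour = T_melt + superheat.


Formula: T_pour = T_melt + Superheat
T_pour = 1566 + 158 = 1724 deg C

Final answer: 1724 deg C


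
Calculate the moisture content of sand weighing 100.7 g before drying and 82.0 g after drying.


Formula: MC = (W_wet - W_dry) / W_wet * 100
Water mass = 100.7 - 82.0 = 18.7 g
MC = 18.7 / 100.7 * 100 = 18.5700%

18.5700%


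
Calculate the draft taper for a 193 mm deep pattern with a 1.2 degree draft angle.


Formula: taper = depth * tan(draft_angle)
tan(1.2 deg) = 0.0209470
taper = 193 mm * 0.0209470 = 4.0428 mm


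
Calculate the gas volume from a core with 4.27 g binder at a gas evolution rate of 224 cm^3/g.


Formula: V_gas = W_binder * gas_evolution_rate
V = 4.27 g * 224 cm^3/g = 956.4800 cm^3

956.4800 cm^3


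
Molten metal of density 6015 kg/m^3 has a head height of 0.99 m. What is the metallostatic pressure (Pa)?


Formula: P = rho * g * h
rho * g = 6015 * 9.81 = 59007.15 N/m^3
P = 59007.15 * 0.99 = 58417.0785 Pa

58417.0785 Pa


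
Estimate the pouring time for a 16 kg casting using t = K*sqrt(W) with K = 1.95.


Formula: t = K * sqrt(W)
sqrt(W) = sqrt(16) = 4.00000
t = 1.95 * 4.00000 = 7.8000 s

Answer: 7.8000 s


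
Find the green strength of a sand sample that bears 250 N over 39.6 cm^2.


Formula: Compressive Strength = Force / Area
Strength = 250 N / 39.6 cm^2 = 6.3131 N/cm^2

Final answer: 6.3131 N/cm^2


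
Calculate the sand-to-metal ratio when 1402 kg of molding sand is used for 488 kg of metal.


Formula: Sand-to-Metal Ratio = W_sand / W_metal
Ratio = 1402 kg / 488 kg = 2.8730

Final answer: 2.8730


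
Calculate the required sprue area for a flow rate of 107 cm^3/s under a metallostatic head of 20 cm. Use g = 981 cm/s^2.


Formula: v = sqrt(2*g*h), A = Q/v
Velocity: v = sqrt(2 * 981 * 20) = sqrt(39240) = 198.0909 cm/s
Sprue area: A = Q / v = 107 / 198.0909 = 0.5402 cm^2


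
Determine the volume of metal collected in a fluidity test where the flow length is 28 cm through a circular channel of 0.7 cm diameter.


Formula: V = pi * (d/2)^2 * L  (cylinder volume)
Radius = 0.7/2 = 0.35 cm
V = pi * 0.35^2 * 28 = 10.7757 cm^3

10.7757 cm^3
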